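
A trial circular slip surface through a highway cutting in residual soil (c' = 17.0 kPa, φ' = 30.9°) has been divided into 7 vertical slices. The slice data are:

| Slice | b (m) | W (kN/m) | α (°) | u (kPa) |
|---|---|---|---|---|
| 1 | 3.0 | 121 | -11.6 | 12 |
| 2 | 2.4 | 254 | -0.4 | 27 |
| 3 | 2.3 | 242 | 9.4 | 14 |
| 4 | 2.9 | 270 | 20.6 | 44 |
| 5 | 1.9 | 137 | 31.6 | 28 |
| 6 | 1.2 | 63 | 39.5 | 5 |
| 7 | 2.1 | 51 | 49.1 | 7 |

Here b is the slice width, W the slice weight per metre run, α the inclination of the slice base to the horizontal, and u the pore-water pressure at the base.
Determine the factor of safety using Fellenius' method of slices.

FS = 2.79

Ordinary method of slices: FS = Σ[c'·Δl_i + (W_i cosα_i − u_i·Δl_i)·tanφ'] / Σ W_i sinα_i, with Δl_i = b_i / cosα_i.
Slice 1: Δl = 3.0/cos(-11.6°) = 3.063 m; N'_1 = 121·cos(-11.6°) − 12·3.063 = 81.8; c'Δl = 52.06; W sinα = -24.3
Slice 2: Δl = 2.4/cos(-0.4°) = 2.400 m; N'_2 = 254·cos(-0.4°) − 27·2.400 = 189.2; c'Δl = 40.80; W sinα = -1.8
Slice 3: Δl = 2.3/cos9.4° = 2.331 m; N'_3 = 242·cos9.4° − 14·2.331 = 206.1; c'Δl = 39.63; W sinα = 39.5
Slice 4: Δl = 2.9/cos20.6° = 3.098 m; N'_4 = 270·cos20.6° − 44·3.098 = 116.4; c'Δl = 52.67; W sinα = 95.0
Slice 5: Δl = 1.9/cos31.6° = 2.231 m; N'_5 = 137·cos31.6° − 28·2.231 = 54.2; c'Δl = 37.92; W sinα = 71.8
Slice 6: Δl = 1.2/cos39.5° = 1.555 m; N'_6 = 63·cos39.5° − 5·1.555 = 40.8; c'Δl = 26.44; W sinα = 40.1
Slice 7: Δl = 2.1/cos49.1° = 3.207 m; N'_7 = 51·cos49.1° − 7·3.207 = 10.9; c'Δl = 54.53; W sinα = 38.5
Σc'Δl = 304.1 kN/m; ΣN' = 699.5 kN/m; ΣW sinα = 258.8 kN/m
Resisting = 304.1 + 699.5·tan30.9° = 304.1 + 418.6 = 722.7 kN/m
FS = 722.7 / 258.8 = 2.792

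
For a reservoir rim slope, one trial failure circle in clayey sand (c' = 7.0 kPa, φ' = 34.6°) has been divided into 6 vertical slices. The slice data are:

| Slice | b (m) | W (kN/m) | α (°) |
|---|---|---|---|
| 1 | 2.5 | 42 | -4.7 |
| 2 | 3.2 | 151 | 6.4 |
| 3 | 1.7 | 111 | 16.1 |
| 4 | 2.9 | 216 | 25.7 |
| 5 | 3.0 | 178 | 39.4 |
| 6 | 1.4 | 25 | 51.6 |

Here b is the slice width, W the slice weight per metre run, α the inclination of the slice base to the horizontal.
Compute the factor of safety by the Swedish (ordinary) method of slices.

FS = 2.08

Ordinary method of slices: FS = Σ[c'·Δl_i + (W_i cosα_i)·tanφ'] / Σ W_i sinα_i, with Δl_i = b_i / cosα_i.
Slice 1: Δl = 2.5/cos(-4.7°) = 2.508 m; N'_1 = 42·cos(-4.7°) = 41.9; c'Δl = 17.56; W sinα = -3.4
Slice 2: Δl = 3.2/cos6.4° = 3.220 m; N'_2 = 151·cos6.4° = 150.1; c'Δl = 22.54; W sinα = 16.8
Slice 3: Δl = 1.7/cos16.1° = 1.769 m; N'_3 = 111·cos16.1° = 106.6; c'Δl = 12.39; W sinα = 30.8
Slice 4: Δl = 2.9/cos25.7° = 3.218 m; N'_4 = 216·cos25.7° = 194.6; c'Δl = 22.53; W sinα = 93.7
Slice 5: Δl = 3.0/cos39.4° = 3.882 m; N'_5 = 178·cos39.4° = 137.5; c'Δl = 27.18; W sinα = 113.0
Slice 6: Δl = 1.4/cos51.6° = 2.254 m; N'_6 = 25·cos51.6° = 15.5; c'Δl = 15.78; W sinα = 19.6
Σc'Δl = 118.0 kN/m; ΣN' = 646.3 kN/m; ΣW sinα = 270.4 kN/m
Resisting = 118.0 + 646.3·tan34.6° = 118.0 + 445.8 = 563.8 kN/m
FS = 563.8 / 270.4 = 2.085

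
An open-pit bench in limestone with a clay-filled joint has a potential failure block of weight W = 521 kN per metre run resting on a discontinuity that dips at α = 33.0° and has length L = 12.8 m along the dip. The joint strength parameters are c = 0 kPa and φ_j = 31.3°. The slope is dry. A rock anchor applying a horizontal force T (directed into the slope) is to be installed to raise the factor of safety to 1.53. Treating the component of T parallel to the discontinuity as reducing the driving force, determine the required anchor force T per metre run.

T = 104 kN/m

Resolving forces along and normal to the sliding plane, with the horizontal anchor force T adding T·sinα to the effective normal force and T·cosα acting up the plane against the driving force:
FS = [cL + (W cosα + T sinα) tanφ_j] / [W sinα − T cosα]
Without the anchor: N' = 436.9 kN/m, driving T_d = 283.8 kN/m, resisting R = 0·12.8 + 436.9·tan31.3° = 265.7 kN/m, FS = 0.94.
Setting FS = 1.53 and solving for T:
1.53·(283.8 − T cos33.0°) = 265.7 + T sin33.0°·tan31.3°
T·(sin33.0°·tan31.3° + 1.53·cos33.0°) = 1.53·283.8 − 265.7
T·(0.5446·0.6080 + 1.53·0.8387) = 434.1 − 265.7 = 168.5
T·1.6143 = 168.5
T = 104.4 kN/m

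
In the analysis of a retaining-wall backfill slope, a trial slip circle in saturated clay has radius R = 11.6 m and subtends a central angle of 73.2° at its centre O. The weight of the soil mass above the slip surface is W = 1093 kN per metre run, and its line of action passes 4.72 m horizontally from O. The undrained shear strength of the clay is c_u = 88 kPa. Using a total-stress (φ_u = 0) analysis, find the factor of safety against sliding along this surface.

FS = 2.93

Taking moments about the centre O, the resisting moment is provided by the undrained shear strength acting along the arc:
Arc length L_a = R·θ = 11.6·(73.2°·π/180) = 11.6·1.2776 = 14.82 m
M_R = c_u·L_a·R = 88·14.82·11.6 = 15128.2 kN·m/m
M_D = W·d = 1093·4.72 = 5159.0 kN·m/m
FS = M_R / M_D = 15128.2 / 5159.0 = 2.932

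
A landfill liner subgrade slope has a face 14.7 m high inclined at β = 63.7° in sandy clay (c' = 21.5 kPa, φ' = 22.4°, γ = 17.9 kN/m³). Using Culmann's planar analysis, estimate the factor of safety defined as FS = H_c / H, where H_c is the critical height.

H_c = (4c'/γ) · sinβ cosφ' / [1 − cos(β − φ')]
    = (4·21.5/17.9) · sin63.7°·cos22.4° / [1 − cos41.3°]
    = 4.804 · 0.8288 / 0.2487 = 16.01 m
FS = H_c / H = 16.01 / 14.7 = 1.089

FS = 1.09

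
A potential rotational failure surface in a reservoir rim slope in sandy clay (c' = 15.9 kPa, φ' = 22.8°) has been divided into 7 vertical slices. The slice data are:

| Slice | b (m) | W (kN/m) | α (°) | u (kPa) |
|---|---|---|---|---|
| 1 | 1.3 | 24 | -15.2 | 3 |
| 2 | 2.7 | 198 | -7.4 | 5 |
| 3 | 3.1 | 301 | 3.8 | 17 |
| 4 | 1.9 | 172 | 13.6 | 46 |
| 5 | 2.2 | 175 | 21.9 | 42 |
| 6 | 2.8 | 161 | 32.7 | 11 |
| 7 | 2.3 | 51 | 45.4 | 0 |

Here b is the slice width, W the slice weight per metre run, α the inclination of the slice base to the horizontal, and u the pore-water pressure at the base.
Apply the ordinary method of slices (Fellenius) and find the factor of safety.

Ordinary method of slices: FS = Σ[c'·Δl_i + (W_i cosα_i − u_i·Δl_i)·tanφ'] / Σ W_i sinα_i, with Δl_i = b_i / cosα_i.
Slice 1: Δl = 1.3/cos(-15.2°) = 1.347 m; N'_1 = 24·cos(-15.2°) − 3·1.347 = 19.1; c'Δl = 21.42; W sinα = -6.3
Slice 2: Δl = 2.7/cos(-7.4°) = 2.723 m; N'_2 = 198·cos(-7.4°) − 5·2.723 = 182.7; c'Δl = 43.29; W sinα = -25.5
Slice 3: Δl = 3.1/cos3.8° = 3.107 m; N'_3 = 301·cos3.8° − 17·3.107 = 247.5; c'Δl = 49.40; W sinα = 19.9
Slice 4: Δl = 1.9/cos13.6° = 1.955 m; N'_4 = 172·cos13.6° − 46·1.955 = 77.3; c'Δl = 31.08; W sinα = 40.4
Slice 5: Δl = 2.2/cos21.9° = 2.371 m; N'_5 = 175·cos21.9° − 42·2.371 = 62.8; c'Δl = 37.70; W sinα = 65.3
Slice 6: Δl = 2.8/cos32.7° = 3.327 m; N'_6 = 161·cos32.7° − 11·3.327 = 98.9; c'Δl = 52.90; W sinα = 87.0
Slice 7: Δl = 2.3/cos45.4° = 3.276 m; N'_7 = 51·cos45.4° − 0·3.276 = 35.8; c'Δl = 52.08; W sinα = 36.3
Σc'Δl = 287.9 kN/m; ΣN' = 724.1 kN/m; ΣW sinα = 217.2 kN/m
Resisting = 287.9 + 724.1·tan22.8° = 287.9 + 304.4 = 592.3 kN/m
FS = 592.3 / 217.2 = 2.727

FS = 2.73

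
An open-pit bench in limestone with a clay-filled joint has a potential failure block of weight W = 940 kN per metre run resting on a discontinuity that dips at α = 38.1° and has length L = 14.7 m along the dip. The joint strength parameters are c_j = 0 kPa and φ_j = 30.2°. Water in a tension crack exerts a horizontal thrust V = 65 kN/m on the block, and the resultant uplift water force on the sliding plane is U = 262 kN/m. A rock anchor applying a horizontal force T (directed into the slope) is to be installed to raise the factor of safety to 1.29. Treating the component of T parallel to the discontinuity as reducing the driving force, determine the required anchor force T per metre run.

T = 407 kN/m

Resolving forces along and normal to the sliding plane, with the horizontal anchor force T adding T·sinα to the effective normal force and T·cosα acting up the plane against the driving force:
FS = [c_jL + (W cosα − U − V sinα + T sinα) tanφ_j] / [W sinα + V cosα − T cosα]
Without the anchor: N' = 437.6 kN/m, driving T_d = 631.2 kN/m, resisting R = 0·14.7 + 437.6·tan30.2° = 254.7 kN/m, FS = 0.40.
Setting FS = 1.29 and solving for T:
1.29·(631.2 − T cos38.1°) = 254.7 + T sin38.1°·tan30.2°
T·(sin38.1°·tan30.2° + 1.29·cos38.1°) = 1.29·631.2 − 254.7
T·(0.6170·0.5820 + 1.29·0.7869) = 814.2 − 254.7 = 559.5
T·1.3743 = 559.5
T = 407.1 kN/m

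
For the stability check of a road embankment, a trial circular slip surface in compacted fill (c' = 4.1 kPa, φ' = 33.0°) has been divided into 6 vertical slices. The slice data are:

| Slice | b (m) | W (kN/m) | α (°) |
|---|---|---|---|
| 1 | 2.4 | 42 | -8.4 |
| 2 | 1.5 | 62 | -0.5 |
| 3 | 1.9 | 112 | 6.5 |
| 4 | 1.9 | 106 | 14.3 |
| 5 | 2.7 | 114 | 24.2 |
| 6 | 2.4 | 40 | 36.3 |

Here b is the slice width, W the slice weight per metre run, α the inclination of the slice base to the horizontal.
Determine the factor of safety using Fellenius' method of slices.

FS = 3.42

Ordinary method of slices: FS = Σ[c'·Δl_i + (W_i cosα_i)·tanφ'] / Σ W_i sinα_i, with Δl_i = b_i / cosα_i.
Slice 1: Δl = 2.4/cos(-8.4°) = 2.426 m; N'_1 = 42·cos(-8.4°) = 41.5; c'Δl = 9.95; W sinα = -6.1
Slice 2: Δl = 1.5/cos(-0.5°) = 1.500 m; N'_2 = 62·cos(-0.5°) = 62.0; c'Δl = 6.15; W sinα = -0.5
Slice 3: Δl = 1.9/cos6.5° = 1.912 m; N'_3 = 112·cos6.5° = 111.3; c'Δl = 7.84; W sinα = 12.7
Slice 4: Δl = 1.9/cos14.3° = 1.961 m; N'_4 = 106·cos14.3° = 102.7; c'Δl = 8.04; W sinα = 26.2
Slice 5: Δl = 2.7/cos24.2° = 2.960 m; N'_5 = 114·cos24.2° = 104.0; c'Δl = 12.14; W sinα = 46.7
Slice 6: Δl = 2.4/cos36.3° = 2.978 m; N'_6 = 40·cos36.3° = 32.2; c'Δl = 12.21; W sinα = 23.7
Σc'Δl = 56.3 kN/m; ΣN' = 453.8 kN/m; ΣW sinα = 102.6 kN/m
Resisting = 56.3 + 453.8·tan33.0° = 56.3 + 294.7 = 351.0 kN/m
FS = 351.0 / 102.6 = 3.421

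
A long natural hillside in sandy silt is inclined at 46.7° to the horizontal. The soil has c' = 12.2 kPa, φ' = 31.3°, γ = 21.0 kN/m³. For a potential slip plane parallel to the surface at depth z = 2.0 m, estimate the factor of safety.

FS = 1.15

For an infinite slope with a slip plane parallel to the surface (no pore pressure): FS = [c' + γz cos²β tanφ'] / [γz sinβ cosβ].
γz = 21.0·2.0 = 42.00 kN/m²
Numerator = 12.2 + 42.00·cos²46.7°·tan31.3° = 12.2 + 42.00·0.4703·0.6080 = 24.211 kPa
Denominator = 42.00·sin46.7°·cos46.7° = 42.00·0.7278·0.6858 = 20.963 kPa
FS = 24.211 / 20.963 = 1.155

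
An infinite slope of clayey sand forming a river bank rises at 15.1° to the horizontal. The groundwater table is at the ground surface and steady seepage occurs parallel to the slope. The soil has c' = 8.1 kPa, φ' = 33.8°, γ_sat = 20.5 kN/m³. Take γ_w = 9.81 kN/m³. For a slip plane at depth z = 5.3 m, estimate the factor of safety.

With seepage parallel to the slope and the water table at the surface, the effective normal stress on the slip plane uses the buoyant unit weight γ' = γ_sat − γ_w while the driving shear stress uses γ_sat:
FS = [c' + γ' z cos²β tanφ'] / [γ_sat z sinβ cosβ]
γ' = 20.5 − 9.81 = 10.69 kN/m³
Numerator = 8.1 + 10.69·5.3·cos²15.1°·tan33.8° = 8.1 + 10.69·5.3·0.9321·0.6694 = 43.455 kPa
Denominator = 20.5·5.3·sin15.1°·cos15.1° = 20.5·5.3·0.2605·0.9655 = 27.327 kPa
FS = 43.455 / 27.327 = 1.590

FS = 1.59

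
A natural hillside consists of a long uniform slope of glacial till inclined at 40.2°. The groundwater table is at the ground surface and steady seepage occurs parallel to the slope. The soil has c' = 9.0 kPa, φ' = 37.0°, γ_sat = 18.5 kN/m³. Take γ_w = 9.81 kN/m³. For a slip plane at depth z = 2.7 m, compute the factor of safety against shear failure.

FS = 0.78

With seepage parallel to the slope and the water table at the surface, the effective normal stress on the slip plane uses the buoyant unit weight γ' = γ_sat − γ_w while the driving shear stress uses γ_sat:
FS = [c' + γ' z cos²β tanφ'] / [γ_sat z sinβ cosβ]
γ' = 18.5 − 9.81 = 8.69 kN/m³
Numerator = 9.0 + 8.69·2.7·cos²40.2°·tan37.0° = 9.0 + 8.69·2.7·0.5834·0.7536 = 19.315 kPa
Denominator = 18.5·2.7·sin40.2°·cos40.2° = 18.5·2.7·0.6455·0.7638 = 24.625 kPa
FS = 19.315 / 24.625 = 0.784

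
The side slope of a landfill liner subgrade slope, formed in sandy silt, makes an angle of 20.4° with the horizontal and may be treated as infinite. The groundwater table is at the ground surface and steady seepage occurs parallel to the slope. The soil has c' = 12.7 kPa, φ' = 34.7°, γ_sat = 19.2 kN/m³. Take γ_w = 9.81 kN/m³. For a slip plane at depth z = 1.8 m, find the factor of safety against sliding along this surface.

FS = 2.04

With seepage parallel to the slope and the water table at the surface, the effective normal stress on the slip plane uses the buoyant unit weight γ' = γ_sat − γ_w while the driving shear stress uses γ_sat:
FS = [c' + γ' z cos²β tanφ'] / [γ_sat z sinβ cosβ]
γ' = 19.2 − 9.81 = 9.39 kN/m³
Numerator = 12.7 + 9.39·1.8·cos²20.4°·tan34.7° = 12.7 + 9.39·1.8·0.8785·0.6924 = 22.981 kPa
Denominator = 19.2·1.8·sin20.4°·cos20.4° = 19.2·1.8·0.3486·0.9373 = 11.291 kPa
FS = 22.981 / 11.291 = 2.035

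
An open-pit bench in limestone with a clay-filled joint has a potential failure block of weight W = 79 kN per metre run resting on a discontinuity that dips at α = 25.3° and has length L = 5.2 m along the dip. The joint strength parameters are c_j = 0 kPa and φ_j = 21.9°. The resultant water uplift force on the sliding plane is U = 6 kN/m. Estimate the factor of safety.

Resolving the block weight along and normal to the plane and applying the Mohr–Coulomb strength on the joint:
N' = W cosα − U = 79·cos25.3° − 6 = 65.4 kN/m
Driving force T = W sinα = 79·sin25.3° = 33.8 kN/m
Resisting force R = c_j·L + N'·tanφ_j = 0·5.2 + 65.4·tan21.9° = 0.0 + 26.3 = 26.3 kN/m
FS = R / T = 26.3 / 33.8 = 0.779

FS = 0.78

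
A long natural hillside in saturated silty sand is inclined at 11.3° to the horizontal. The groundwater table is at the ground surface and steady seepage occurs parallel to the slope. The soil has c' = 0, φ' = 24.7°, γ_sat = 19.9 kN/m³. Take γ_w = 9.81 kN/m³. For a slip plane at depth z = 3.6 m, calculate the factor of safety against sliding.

FS = 1.17

With seepage parallel to the slope and the water table at the surface, the effective normal stress on the slip plane uses the buoyant unit weight γ' = γ_sat − γ_w while the driving shear stress uses γ_sat:
FS = [c' + γ' z cos²β tanφ'] / [γ_sat z sinβ cosβ]
(For c' = 0 this reduces to FS = (γ'/γ_sat)·tanφ'/tanβ.)
γ' = 19.9 − 9.81 = 10.09 kN/m³
Numerator = 0.0 + 10.09·3.6·cos²11.3°·tan24.7° = 0.0 + 10.09·3.6·0.9616·0.4599 = 16.066 kPa
Denominator = 19.9·3.6·sin11.3°·cos11.3° = 19.9·3.6·0.1959·0.9806 = 13.765 kPa
FS = 16.066 / 13.765 = 1.167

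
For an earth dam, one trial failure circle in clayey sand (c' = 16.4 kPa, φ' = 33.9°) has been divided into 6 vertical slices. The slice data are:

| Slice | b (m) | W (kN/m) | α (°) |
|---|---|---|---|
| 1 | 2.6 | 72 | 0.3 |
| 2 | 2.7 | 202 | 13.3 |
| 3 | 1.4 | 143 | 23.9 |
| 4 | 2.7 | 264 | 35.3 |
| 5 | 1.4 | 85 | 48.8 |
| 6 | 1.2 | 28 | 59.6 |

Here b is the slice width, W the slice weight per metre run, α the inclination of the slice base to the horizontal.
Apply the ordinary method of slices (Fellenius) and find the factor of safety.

Ordinary method of slices: FS = Σ[c'·Δl_i + (W_i cosα_i)·tanφ'] / Σ W_i sinα_i, with Δl_i = b_i / cosα_i.
Slice 1: Δl = 2.6/cos0.3° = 2.600 m; N'_1 = 72·cos0.3° = 72.0; c'Δl = 42.64; W sinα = 0.4
Slice 2: Δl = 2.7/cos13.3° = 2.774 m; N'_2 = 202·cos13.3° = 196.6; c'Δl = 45.50; W sinα = 46.5
Slice 3: Δl = 1.4/cos23.9° = 1.531 m; N'_3 = 143·cos23.9° = 130.7; c'Δl = 25.11; W sinα = 57.9
Slice 4: Δl = 2.7/cos35.3° = 3.308 m; N'_4 = 264·cos35.3° = 215.5; c'Δl = 54.26; W sinα = 152.6
Slice 5: Δl = 1.4/cos48.8° = 2.125 m; N'_5 = 85·cos48.8° = 56.0; c'Δl = 34.86; W sinα = 64.0
Slice 6: Δl = 1.2/cos59.6° = 2.371 m; N'_6 = 28·cos59.6° = 14.2; c'Δl = 38.89; W sinα = 24.2
Σc'Δl = 241.3 kN/m; ΣN' = 684.9 kN/m; ΣW sinα = 345.4 kN/m
Resisting = 241.3 + 684.9·tan33.9° = 241.3 + 460.3 = 701.5 kN/m
FS = 701.5 / 345.4 = 2.031

FS = 2.03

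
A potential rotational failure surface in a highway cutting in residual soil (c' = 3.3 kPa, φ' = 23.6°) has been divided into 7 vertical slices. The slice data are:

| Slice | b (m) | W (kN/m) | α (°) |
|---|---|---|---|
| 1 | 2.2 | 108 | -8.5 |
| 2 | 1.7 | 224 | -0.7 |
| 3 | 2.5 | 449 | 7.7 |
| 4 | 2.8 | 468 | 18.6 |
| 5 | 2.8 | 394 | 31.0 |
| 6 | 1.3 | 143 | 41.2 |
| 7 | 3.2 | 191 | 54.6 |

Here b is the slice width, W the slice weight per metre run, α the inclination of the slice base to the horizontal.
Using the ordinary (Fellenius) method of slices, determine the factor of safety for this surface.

Ordinary method of slices: FS = Σ[c'·Δl_i + (W_i cosα_i)·tanφ'] / Σ W_i sinα_i, with Δl_i = b_i / cosα_i.
Slice 1: Δl = 2.2/cos(-8.5°) = 2.224 m; N'_1 = 108·cos(-8.5°) = 106.8; c'Δl = 7.34; W sinα = -16.0
Slice 2: Δl = 1.7/cos(-0.7°) = 1.700 m; N'_2 = 224·cos(-0.7°) = 224.0; c'Δl = 5.61; W sinα = -2.7
Slice 3: Δl = 2.5/cos7.7° = 2.523 m; N'_3 = 449·cos7.7° = 445.0; c'Δl = 8.33; W sinα = 60.2
Slice 4: Δl = 2.8/cos18.6° = 2.954 m; N'_4 = 468·cos18.6° = 443.6; c'Δl = 9.75; W sinα = 149.3
Slice 5: Δl = 2.8/cos31.0° = 3.267 m; N'_5 = 394·cos31.0° = 337.7; c'Δl = 10.78; W sinα = 202.9
Slice 6: Δl = 1.3/cos41.2° = 1.728 m; N'_6 = 143·cos41.2° = 107.6; c'Δl = 5.70; W sinα = 94.2
Slice 7: Δl = 3.2/cos54.6° = 5.524 m; N'_7 = 191·cos54.6° = 110.6; c'Δl = 18.23; W sinα = 155.7
Σc'Δl = 65.7 kN/m; ΣN' = 1775.3 kN/m; ΣW sinα = 643.5 kN/m
Resisting = 65.7 + 1775.3·tan23.6° = 65.7 + 775.6 = 841.3 kN/m
FS = 841.3 / 643.5 = 1.307

FS = 1.31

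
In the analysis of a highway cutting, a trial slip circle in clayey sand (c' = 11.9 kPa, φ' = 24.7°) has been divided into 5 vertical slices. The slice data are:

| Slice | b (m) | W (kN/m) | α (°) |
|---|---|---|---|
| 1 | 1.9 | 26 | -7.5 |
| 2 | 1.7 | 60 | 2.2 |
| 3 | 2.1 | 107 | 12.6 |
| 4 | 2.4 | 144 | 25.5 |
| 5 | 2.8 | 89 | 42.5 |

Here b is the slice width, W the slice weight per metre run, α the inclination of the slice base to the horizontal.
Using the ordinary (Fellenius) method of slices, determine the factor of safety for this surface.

FS = 2.24

Ordinary method of slices: FS = Σ[c'·Δl_i + (W_i cosα_i)·tanφ'] / Σ W_i sinα_i, with Δl_i = b_i / cosα_i.
Slice 1: Δl = 1.9/cos(-7.5°) = 1.916 m; N'_1 = 26·cos(-7.5°) = 25.8; c'Δl = 22.81; W sinα = -3.4
Slice 2: Δl = 1.7/cos2.2° = 1.701 m; N'_2 = 60·cos2.2° = 60.0; c'Δl = 20.24; W sinα = 2.3
Slice 3: Δl = 2.1/cos12.6° = 2.152 m; N'_3 = 107·cos12.6° = 104.4; c'Δl = 25.61; W sinα = 23.3
Slice 4: Δl = 2.4/cos25.5° = 2.659 m; N'_4 = 144·cos25.5° = 130.0; c'Δl = 31.64; W sinα = 62.0
Slice 5: Δl = 2.8/cos42.5° = 3.798 m; N'_5 = 89·cos42.5° = 65.6; c'Δl = 45.19; W sinα = 60.1
Σc'Δl = 145.5 kN/m; ΣN' = 385.7 kN/m; ΣW sinα = 144.4 kN/m
Resisting = 145.5 + 385.7·tan24.7° = 145.5 + 177.4 = 322.9 kN/m
FS = 322.9 / 144.4 = 2.237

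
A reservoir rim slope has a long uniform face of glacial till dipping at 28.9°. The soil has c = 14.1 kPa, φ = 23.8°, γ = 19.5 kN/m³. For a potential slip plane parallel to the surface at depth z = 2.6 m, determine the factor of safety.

For an infinite slope with a slip plane parallel to the surface (no pore pressure): FS = [c + γz cos²β tanφ] / [γz sinβ cosβ].
γz = 19.5·2.6 = 50.70 kN/m²
Numerator = 14.1 + 50.70·cos²28.9°·tan23.8° = 14.1 + 50.70·0.7664·0.4411 = 31.239 kPa
Denominator = 50.70·sin28.9°·cos28.9° = 50.70·0.4833·0.8755 = 21.451 kPa
FS = 31.239 / 21.451 = 1.456

FS = 1.46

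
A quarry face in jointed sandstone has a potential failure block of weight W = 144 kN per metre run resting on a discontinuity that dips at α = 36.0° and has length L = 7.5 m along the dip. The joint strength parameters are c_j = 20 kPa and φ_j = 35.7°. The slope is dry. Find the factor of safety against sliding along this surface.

FS = 2.76

Resolving the block weight along and normal to the plane and applying the Mohr–Coulomb strength on the joint:
N' = W cosα = 144·cos36.0° = 116.5 kN/m
Driving force T = W sinα = 144·sin36.0° = 84.6 kN/m
Resisting force R = c_j·L + N'·tanφ_j = 20·7.5 + 116.5·tan35.7° = 150.0 + 83.7 = 233.7 kN/m
FS = R / T = 233.7 / 84.6 = 2.761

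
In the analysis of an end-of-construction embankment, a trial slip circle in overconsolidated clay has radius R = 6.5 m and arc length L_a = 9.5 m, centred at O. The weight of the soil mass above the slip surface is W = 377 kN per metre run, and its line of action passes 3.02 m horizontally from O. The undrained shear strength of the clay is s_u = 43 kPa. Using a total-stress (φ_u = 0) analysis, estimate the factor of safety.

FS = 2.33

Taking moments about the centre O, the resisting moment is provided by the undrained shear strength acting along the arc:
M_R = s_u·L_a·R = 43·9.50·6.5 = 2655.2 kN·m/m
M_D = W·d = 377·3.02 = 1138.5 kN·m/m
FS = M_R / M_D = 2655.2 / 1138.5 = 2.332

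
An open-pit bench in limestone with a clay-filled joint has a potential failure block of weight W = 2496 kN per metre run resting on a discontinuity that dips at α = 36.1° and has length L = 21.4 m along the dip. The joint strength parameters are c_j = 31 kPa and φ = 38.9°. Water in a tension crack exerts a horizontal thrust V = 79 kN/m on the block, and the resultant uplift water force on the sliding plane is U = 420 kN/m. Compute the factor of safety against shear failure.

FS = 1.25

Resolving the block weight along and normal to the plane and applying the Mohr–Coulomb strength on the joint:
N' = W cosα − U − V sinα = 2496·cos36.1° − 420 − 79·sin36.1° = 1550.2 kN/m
Driving force T = W sinα + V cosα = 2496·sin36.1° + 79·cos36.1° = 1534.5 kN/m
Resisting force R = c_j·L + N'·tanφ = 31·21.4 + 1550.2·tan38.9° = 663.4 + 1250.9 = 1914.3 kN/m
FS = R / T = 1914.3 / 1534.5 = 1.248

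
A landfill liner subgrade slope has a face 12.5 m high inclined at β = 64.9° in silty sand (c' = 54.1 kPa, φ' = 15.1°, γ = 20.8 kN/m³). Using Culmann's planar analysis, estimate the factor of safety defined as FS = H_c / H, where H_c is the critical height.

H_c = (4c'/γ) · sinβ cosφ' / [1 − cos(β − φ')]
    = (4·54.1/20.8) · sin64.9°·cos15.1° / [1 − cos49.8°]
    = 10.404 · 0.8743 / 0.3545 = 25.66 m
FS = H_c / H = 25.66 / 12.5 = 2.052

FS = 2.05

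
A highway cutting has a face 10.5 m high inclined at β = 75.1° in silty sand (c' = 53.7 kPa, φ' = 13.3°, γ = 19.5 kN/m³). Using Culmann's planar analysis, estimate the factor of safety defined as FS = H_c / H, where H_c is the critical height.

FS = 1.87

H_c = (4c'/γ) · sinβ cosφ' / [1 − cos(β − φ')]
    = (4·53.7/19.5) · sin75.1°·cos13.3° / [1 − cos61.8°]
    = 11.015 · 0.9405 / 0.5274 = 19.64 m
FS = H_c / H = 19.64 / 10.5 = 1.871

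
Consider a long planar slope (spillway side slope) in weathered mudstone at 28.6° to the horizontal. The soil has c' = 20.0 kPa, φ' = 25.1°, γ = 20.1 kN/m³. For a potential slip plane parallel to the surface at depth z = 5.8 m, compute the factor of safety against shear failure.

FS = 1.27

For an infinite slope with a slip plane parallel to the surface (no pore pressure): FS = [c' + γz cos²β tanφ'] / [γz sinβ cosβ].
γz = 20.1·5.8 = 116.58 kN/m²
Numerator = 20.0 + 116.58·cos²28.6°·tan25.1° = 20.0 + 116.58·0.7709·0.4684 = 62.096 kPa
Denominator = 116.58·sin28.6°·cos28.6° = 116.58·0.4787·0.8780 = 48.997 kPa
FS = 62.096 / 48.997 = 1.267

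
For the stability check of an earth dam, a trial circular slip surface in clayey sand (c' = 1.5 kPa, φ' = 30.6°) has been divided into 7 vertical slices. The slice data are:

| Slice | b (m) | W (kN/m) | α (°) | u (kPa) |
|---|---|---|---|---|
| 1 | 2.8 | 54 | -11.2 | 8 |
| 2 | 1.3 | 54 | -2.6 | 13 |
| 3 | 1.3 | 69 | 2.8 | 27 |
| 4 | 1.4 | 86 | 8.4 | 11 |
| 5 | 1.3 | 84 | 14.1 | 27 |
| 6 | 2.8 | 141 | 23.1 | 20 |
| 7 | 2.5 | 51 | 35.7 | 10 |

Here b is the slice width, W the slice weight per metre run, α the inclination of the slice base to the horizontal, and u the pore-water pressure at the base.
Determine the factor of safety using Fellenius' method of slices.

FS = 1.81

Ordinary method of slices: FS = Σ[c'·Δl_i + (W_i cosα_i − u_i·Δl_i)·tanφ'] / Σ W_i sinα_i, with Δl_i = b_i / cosα_i.
Slice 1: Δl = 2.8/cos(-11.2°) = 2.854 m; N'_1 = 54·cos(-11.2°) − 8·2.854 = 30.1; c'Δl = 4.28; W sinα = -10.5
Slice 2: Δl = 1.3/cos(-2.6°) = 1.301 m; N'_2 = 54·cos(-2.6°) − 13·1.301 = 37.0; c'Δl = 1.95; W sinα = -2.4
Slice 3: Δl = 1.3/cos2.8° = 1.302 m; N'_3 = 69·cos2.8° − 27·1.302 = 33.8; c'Δl = 1.95; W sinα = 3.4
Slice 4: Δl = 1.4/cos8.4° = 1.415 m; N'_4 = 86·cos8.4° − 11·1.415 = 69.5; c'Δl = 2.12; W sinα = 12.6
Slice 5: Δl = 1.3/cos14.1° = 1.340 m; N'_5 = 84·cos14.1° − 27·1.340 = 45.3; c'Δl = 2.01; W sinα = 20.5
Slice 6: Δl = 2.8/cos23.1° = 3.044 m; N'_6 = 141·cos23.1° − 20·3.044 = 68.8; c'Δl = 4.57; W sinα = 55.3
Slice 7: Δl = 2.5/cos35.7° = 3.079 m; N'_7 = 51·cos35.7° − 10·3.079 = 10.6; c'Δl = 4.62; W sinα = 29.8
Σc'Δl = 21.5 kN/m; ΣN' = 295.2 kN/m; ΣW sinα = 108.5 kN/m
Resisting = 21.5 + 295.2·tan30.6° = 21.5 + 174.6 = 196.1 kN/m
FS = 196.1 / 108.5 = 1.806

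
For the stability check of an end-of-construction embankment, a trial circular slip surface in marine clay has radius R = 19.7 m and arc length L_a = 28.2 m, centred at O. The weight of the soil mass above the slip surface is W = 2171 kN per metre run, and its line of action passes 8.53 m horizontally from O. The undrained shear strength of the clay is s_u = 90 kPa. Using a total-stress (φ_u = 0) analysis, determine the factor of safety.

Taking moments about the centre O, the resisting moment is provided by the undrained shear strength acting along the arc:
M_R = s_u·L_a·R = 90·28.20·19.7 = 49998.6 kN·m/m
M_D = W·d = 2171·8.53 = 18518.6 kN·m/m
FS = M_R / M_D = 49998.6 / 18518.6 = 2.700

FS = 2.70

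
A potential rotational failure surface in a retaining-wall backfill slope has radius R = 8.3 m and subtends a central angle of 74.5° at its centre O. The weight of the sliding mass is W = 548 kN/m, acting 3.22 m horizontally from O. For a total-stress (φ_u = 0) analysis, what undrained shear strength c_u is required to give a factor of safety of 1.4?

FS = c_u·L_a·R / (W·d), so c_u = FS·W·d / (L_a·R).
Arc length L_a = R·θ = 8.3·(74.5°·π/180) = 8.3·1.3003 = 10.79 m
c_u = 1.4·548·3.22 / (10.79·8.3) = 2470.4 / 89.58 = 27.58 kPa

c_u = 27.6 kPa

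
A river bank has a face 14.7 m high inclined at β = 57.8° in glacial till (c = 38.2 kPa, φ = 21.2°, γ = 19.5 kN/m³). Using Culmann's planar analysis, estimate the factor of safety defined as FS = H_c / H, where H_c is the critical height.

H_c = (4c/γ) · sinβ cosφ / [1 − cos(β − φ)]
    = (4·38.2/19.5) · sin57.8°·cos21.2° / [1 − cos36.6°]
    = 7.836 · 0.7889 / 0.1972 = 31.35 m
FS = H_c / H = 31.35 / 14.7 = 2.133

FS = 2.13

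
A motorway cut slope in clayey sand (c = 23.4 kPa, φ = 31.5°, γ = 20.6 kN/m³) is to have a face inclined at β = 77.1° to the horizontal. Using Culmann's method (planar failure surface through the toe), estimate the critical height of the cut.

Culmann's analysis gives the critical failure plane at α_cr = (β + φ)/2 = (77.1 + 31.5)/2 = 54.3°, and the critical height
H_c = (4c/γ) · sinβ cosφ / [1 − cos(β − φ)]
    = (4·23.4/20.6) · sin77.1°·cos31.5° / [1 − cos(45.6°)]
    = 4.544 · 0.9748·0.8526 / [1 − 0.6997]
    = 4.544 · 0.8311 / 0.3003
    = 12.57 m

H_c = 12.57 m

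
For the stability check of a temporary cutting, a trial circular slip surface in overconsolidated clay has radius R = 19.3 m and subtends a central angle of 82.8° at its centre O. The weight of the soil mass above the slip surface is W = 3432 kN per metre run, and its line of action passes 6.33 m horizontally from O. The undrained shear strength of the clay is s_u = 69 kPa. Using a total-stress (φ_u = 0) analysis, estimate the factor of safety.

FS = 1.71

Taking moments about the centre O, the resisting moment is provided by the undrained shear strength acting along the arc:
Arc length L_a = R·θ = 19.3·(82.8°·π/180) = 19.3·1.4451 = 27.89 m
M_R = s_u·L_a·R = 69·27.89·19.3 = 37142.5 kN·m/m
M_D = W·d = 3432·6.33 = 21724.6 kN·m/m
FS = M_R / M_D = 37142.5 / 21724.6 = 1.710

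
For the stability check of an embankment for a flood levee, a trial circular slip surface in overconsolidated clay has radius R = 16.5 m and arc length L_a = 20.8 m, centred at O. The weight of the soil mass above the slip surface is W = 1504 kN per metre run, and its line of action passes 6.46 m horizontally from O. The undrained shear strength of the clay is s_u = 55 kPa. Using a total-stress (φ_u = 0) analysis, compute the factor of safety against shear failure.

FS = 1.94

Taking moments about the centre O, the resisting moment is provided by the undrained shear strength acting along the arc:
M_R = s_u·L_a·R = 55·20.80·16.5 = 18876.0 kN·m/m
M_D = W·d = 1504·6.46 = 9715.8 kN·m/m
FS = M_R / M_D = 18876.0 / 9715.8 = 1.943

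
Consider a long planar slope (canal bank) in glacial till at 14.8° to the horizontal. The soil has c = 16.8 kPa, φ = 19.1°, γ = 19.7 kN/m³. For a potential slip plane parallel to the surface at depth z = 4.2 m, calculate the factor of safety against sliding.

For an infinite slope with a slip plane parallel to the surface (no pore pressure): FS = [c + γz cos²β tanφ] / [γz sinβ cosβ].
γz = 19.7·4.2 = 82.74 kN/m²
Numerator = 16.8 + 82.74·cos²14.8°·tan19.1° = 16.8 + 82.74·0.9347·0.3463 = 43.582 kPa
Denominator = 82.74·sin14.8°·cos14.8° = 82.74·0.2554·0.9668 = 20.434 kPa
FS = 43.582 / 20.434 = 2.133

FS = 2.13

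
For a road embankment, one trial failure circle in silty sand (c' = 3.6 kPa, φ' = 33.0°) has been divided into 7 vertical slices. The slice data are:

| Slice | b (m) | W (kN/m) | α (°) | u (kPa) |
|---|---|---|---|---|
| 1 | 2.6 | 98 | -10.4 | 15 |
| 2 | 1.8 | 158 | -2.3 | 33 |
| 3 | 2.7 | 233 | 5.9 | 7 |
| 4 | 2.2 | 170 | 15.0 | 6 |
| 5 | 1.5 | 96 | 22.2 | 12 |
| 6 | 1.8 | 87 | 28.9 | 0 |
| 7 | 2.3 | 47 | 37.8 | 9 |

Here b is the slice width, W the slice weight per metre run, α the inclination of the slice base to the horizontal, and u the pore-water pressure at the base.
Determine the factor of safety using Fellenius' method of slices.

Ordinary method of slices: FS = Σ[c'·Δl_i + (W_i cosα_i − u_i·Δl_i)·tanφ'] / Σ W_i sinα_i, with Δl_i = b_i / cosα_i.
Slice 1: Δl = 2.6/cos(-10.4°) = 2.643 m; N'_1 = 98·cos(-10.4°) − 15·2.643 = 56.7; c'Δl = 9.52; W sinα = -17.7
Slice 2: Δl = 1.8/cos(-2.3°) = 1.801 m; N'_2 = 158·cos(-2.3°) − 33·1.801 = 98.4; c'Δl = 6.49; W sinα = -6.3
Slice 3: Δl = 2.7/cos5.9° = 2.714 m; N'_3 = 233·cos5.9° − 7·2.714 = 212.8; c'Δl = 9.77; W sinα = 24.0
Slice 4: Δl = 2.2/cos15.0° = 2.278 m; N'_4 = 170·cos15.0° − 6·2.278 = 150.5; c'Δl = 8.20; W sinα = 44.0
Slice 5: Δl = 1.5/cos22.2° = 1.620 m; N'_5 = 96·cos22.2° − 12·1.620 = 69.4; c'Δl = 5.83; W sinα = 36.3
Slice 6: Δl = 1.8/cos28.9° = 2.056 m; N'_6 = 87·cos28.9° − 0·2.056 = 76.2; c'Δl = 7.40; W sinα = 42.0
Slice 7: Δl = 2.3/cos37.8° = 2.911 m; N'_7 = 47·cos37.8° − 9·2.911 = 10.9; c'Δl = 10.48; W sinα = 28.8
Σc'Δl = 57.7 kN/m; ΣN' = 675.0 kN/m; ΣW sinα = 151.0 kN/m
Resisting = 57.7 + 675.0·tan33.0° = 57.7 + 438.4 = 496.0 kN/m
FS = 496.0 / 151.0 = 3.284

FS = 3.28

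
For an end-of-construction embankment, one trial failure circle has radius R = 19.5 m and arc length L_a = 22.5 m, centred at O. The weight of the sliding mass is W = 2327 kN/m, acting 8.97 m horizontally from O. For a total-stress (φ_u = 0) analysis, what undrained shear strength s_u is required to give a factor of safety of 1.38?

FS = s_u·L_a·R / (W·d), so s_u = FS·W·d / (L_a·R).
s_u = 1.38·2327·8.97 / (22.50·19.5) = 28805.0 / 438.75 = 65.65 kPa

s_u = 65.7 kPa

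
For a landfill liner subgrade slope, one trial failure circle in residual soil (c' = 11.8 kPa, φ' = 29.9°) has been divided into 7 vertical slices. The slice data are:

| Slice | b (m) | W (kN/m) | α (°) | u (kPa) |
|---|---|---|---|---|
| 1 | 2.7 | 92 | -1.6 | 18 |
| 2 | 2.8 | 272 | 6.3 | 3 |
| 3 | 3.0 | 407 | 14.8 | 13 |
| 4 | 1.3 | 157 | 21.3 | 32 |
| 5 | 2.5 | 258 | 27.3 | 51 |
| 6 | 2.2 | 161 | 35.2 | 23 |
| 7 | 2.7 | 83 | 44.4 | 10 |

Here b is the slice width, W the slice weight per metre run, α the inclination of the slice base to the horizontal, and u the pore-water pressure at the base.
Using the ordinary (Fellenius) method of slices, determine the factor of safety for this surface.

Ordinary method of slices: FS = Σ[c'·Δl_i + (W_i cosα_i − u_i·Δl_i)·tanφ'] / Σ W_i sinα_i, with Δl_i = b_i / cosα_i.
Slice 1: Δl = 2.7/cos(-1.6°) = 2.701 m; N'_1 = 92·cos(-1.6°) − 18·2.701 = 43.3; c'Δl = 31.87; W sinα = -2.6
Slice 2: Δl = 2.8/cos6.3° = 2.817 m; N'_2 = 272·cos6.3° − 3·2.817 = 261.9; c'Δl = 33.24; W sinα = 29.8
Slice 3: Δl = 3.0/cos14.8° = 3.103 m; N'_3 = 407·cos14.8° − 13·3.103 = 353.2; c'Δl = 36.61; W sinα = 104.0
Slice 4: Δl = 1.3/cos21.3° = 1.395 m; N'_4 = 157·cos21.3° − 32·1.395 = 101.6; c'Δl = 16.46; W sinα = 57.0
Slice 5: Δl = 2.5/cos27.3° = 2.813 m; N'_5 = 258·cos27.3° − 51·2.813 = 85.8; c'Δl = 33.20; W sinα = 118.3
Slice 6: Δl = 2.2/cos35.2° = 2.692 m; N'_6 = 161·cos35.2° − 23·2.692 = 69.6; c'Δl = 31.77; W sinα = 92.8
Slice 7: Δl = 2.7/cos44.4° = 3.779 m; N'_7 = 83·cos44.4° − 10·3.779 = 21.5; c'Δl = 44.59; W sinα = 58.1
Σc'Δl = 227.8 kN/m; ΣN' = 937.0 kN/m; ΣW sinα = 457.5 kN/m
Resisting = 227.8 + 937.0·tan29.9° = 227.8 + 538.8 = 766.5 kN/m
FS = 766.5 / 457.5 = 1.676

FS = 1.68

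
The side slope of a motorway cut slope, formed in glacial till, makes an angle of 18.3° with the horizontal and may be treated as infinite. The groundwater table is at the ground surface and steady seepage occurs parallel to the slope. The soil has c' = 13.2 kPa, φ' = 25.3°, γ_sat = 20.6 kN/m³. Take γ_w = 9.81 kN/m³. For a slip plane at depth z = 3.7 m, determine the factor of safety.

With seepage parallel to the slope and the water table at the surface, the effective normal stress on the slip plane uses the buoyant unit weight γ' = γ_sat − γ_w while the driving shear stress uses γ_sat:
FS = [c' + γ' z cos²β tanφ'] / [γ_sat z sinβ cosβ]
γ' = 20.6 − 9.81 = 10.79 kN/m³
Numerator = 13.2 + 10.79·3.7·cos²18.3°·tan25.3° = 13.2 + 10.79·3.7·0.9014·0.4727 = 30.211 kPa
Denominator = 20.6·3.7·sin18.3°·cos18.3° = 20.6·3.7·0.3140·0.9494 = 22.722 kPa
FS = 30.211 / 22.722 = 1.330

FS = 1.33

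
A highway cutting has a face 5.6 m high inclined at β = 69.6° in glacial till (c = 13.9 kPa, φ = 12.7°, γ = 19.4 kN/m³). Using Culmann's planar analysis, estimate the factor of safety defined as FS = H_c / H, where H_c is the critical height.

FS = 1.03

H_c = (4c/γ) · sinβ cosφ / [1 − cos(β − φ)]
    = (4·13.9/19.4) · sin69.6°·cos12.7° / [1 − cos56.9°]
    = 2.866 · 0.9144 / 0.4539 = 5.77 m
FS = H_c / H = 5.77 / 5.6 = 1.031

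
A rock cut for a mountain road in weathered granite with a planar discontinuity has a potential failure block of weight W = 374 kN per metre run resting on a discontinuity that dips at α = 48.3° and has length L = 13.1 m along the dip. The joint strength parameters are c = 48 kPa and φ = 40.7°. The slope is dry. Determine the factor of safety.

FS = 3.02

Resolving the block weight along and normal to the plane and applying the Mohr–Coulomb strength on the joint:
N' = W cosα = 374·cos48.3° = 248.8 kN/m
Driving force T = W sinα = 374·sin48.3° = 279.2 kN/m
Resisting force R = c·L + N'·tanφ = 48·13.1 + 248.8·tan40.7° = 628.8 + 214.0 = 842.8 kN/m
FS = R / T = 842.8 / 279.2 = 3.018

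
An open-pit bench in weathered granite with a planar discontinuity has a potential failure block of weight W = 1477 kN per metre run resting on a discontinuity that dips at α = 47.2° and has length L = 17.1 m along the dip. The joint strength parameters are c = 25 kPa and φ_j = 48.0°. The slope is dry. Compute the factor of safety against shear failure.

FS = 1.42

Resolving the block weight along and normal to the plane and applying the Mohr–Coulomb strength on the joint:
N' = W cosα = 1477·cos47.2° = 1003.5 kN/m
Driving force T = W sinα = 1477·sin47.2° = 1083.7 kN/m
Resisting force R = c·L + N'·tanφ_j = 25·17.1 + 1003.5·tan48.0° = 427.5 + 1114.5 = 1542.0 kN/m
FS = R / T = 1542.0 / 1083.7 = 1.423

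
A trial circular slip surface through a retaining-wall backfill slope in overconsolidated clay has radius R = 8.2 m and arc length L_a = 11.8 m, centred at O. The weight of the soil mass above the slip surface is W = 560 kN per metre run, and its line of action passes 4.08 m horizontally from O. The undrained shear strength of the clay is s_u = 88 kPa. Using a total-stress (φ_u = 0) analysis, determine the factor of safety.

Taking moments about the centre O, the resisting moment is provided by the undrained shear strength acting along the arc:
M_R = s_u·L_a·R = 88·11.80·8.2 = 8514.9 kN·m/m
M_D = W·d = 560·4.08 = 2284.8 kN·m/m
FS = M_R / M_D = 8514.9 / 2284.8 = 3.727

FS = 3.73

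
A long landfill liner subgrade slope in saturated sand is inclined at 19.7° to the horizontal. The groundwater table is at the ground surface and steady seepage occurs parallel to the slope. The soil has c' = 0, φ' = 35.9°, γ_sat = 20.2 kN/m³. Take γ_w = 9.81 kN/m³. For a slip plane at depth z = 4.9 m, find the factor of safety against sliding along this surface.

FS = 1.04

With seepage parallel to the slope and the water table at the surface, the effective normal stress on the slip plane uses the buoyant unit weight γ' = γ_sat − γ_w while the driving shear stress uses γ_sat:
FS = [c' + γ' z cos²β tanφ'] / [γ_sat z sinβ cosβ]
(For c' = 0 this reduces to FS = (γ'/γ_sat)·tanφ'/tanβ.)
γ' = 20.2 − 9.81 = 10.39 kN/m³
Numerator = 0.0 + 10.39·4.9·cos²19.7°·tan35.9° = 0.0 + 10.39·4.9·0.8864·0.7239 = 32.666 kPa
Denominator = 20.2·4.9·sin19.7°·cos19.7° = 20.2·4.9·0.3371·0.9415 = 31.413 kPa
FS = 32.666 / 31.413 = 1.040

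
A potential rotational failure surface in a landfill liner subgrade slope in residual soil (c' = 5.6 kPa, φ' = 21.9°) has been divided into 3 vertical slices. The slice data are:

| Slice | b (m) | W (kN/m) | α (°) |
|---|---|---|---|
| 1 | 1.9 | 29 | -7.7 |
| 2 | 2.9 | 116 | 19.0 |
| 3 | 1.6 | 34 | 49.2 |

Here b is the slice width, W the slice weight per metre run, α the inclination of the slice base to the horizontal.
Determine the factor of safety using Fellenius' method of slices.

FS = 1.78

Ordinary method of slices: FS = Σ[c'·Δl_i + (W_i cosα_i)·tanφ'] / Σ W_i sinα_i, with Δl_i = b_i / cosα_i.
Slice 1: Δl = 1.9/cos(-7.7°) = 1.917 m; N'_1 = 29·cos(-7.7°) = 28.7; c'Δl = 10.74; W sinα = -3.9
Slice 2: Δl = 2.9/cos19.0° = 3.067 m; N'_2 = 116·cos19.0° = 109.7; c'Δl = 17.18; W sinα = 37.8
Slice 3: Δl = 1.6/cos49.2° = 2.449 m; N'_3 = 34·cos49.2° = 22.2; c'Δl = 13.71; W sinα = 25.7
Σc'Δl = 41.6 kN/m; ΣN' = 160.6 kN/m; ΣW sinα = 59.6 kN/m
Resisting = 41.6 + 160.6·tan21.9° = 41.6 + 64.6 = 106.2 kN/m
FS = 106.2 / 59.6 = 1.781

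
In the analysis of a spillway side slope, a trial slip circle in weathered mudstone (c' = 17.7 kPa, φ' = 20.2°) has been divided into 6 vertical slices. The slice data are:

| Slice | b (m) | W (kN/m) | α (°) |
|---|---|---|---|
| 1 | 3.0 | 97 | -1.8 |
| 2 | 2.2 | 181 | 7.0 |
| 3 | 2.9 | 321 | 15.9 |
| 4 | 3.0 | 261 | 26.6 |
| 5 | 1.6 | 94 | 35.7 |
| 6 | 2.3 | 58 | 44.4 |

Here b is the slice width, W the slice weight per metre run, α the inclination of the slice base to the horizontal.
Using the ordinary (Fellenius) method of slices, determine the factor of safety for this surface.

FS = 2.01

Ordinary method of slices: FS = Σ[c'·Δl_i + (W_i cosα_i)·tanφ'] / Σ W_i sinα_i, with Δl_i = b_i / cosα_i.
Slice 1: Δl = 3.0/cos(-1.8°) = 3.001 m; N'_1 = 97·cos(-1.8°) = 97.0; c'Δl = 53.13; W sinα = -3.0
Slice 2: Δl = 2.2/cos7.0° = 2.217 m; N'_2 = 181·cos7.0° = 179.7; c'Δl = 39.23; W sinα = 22.1
Slice 3: Δl = 2.9/cos15.9° = 3.015 m; N'_3 = 321·cos15.9° = 308.7; c'Δl = 53.37; W sinα = 87.9
Slice 4: Δl = 3.0/cos26.6° = 3.355 m; N'_4 = 261·cos26.6° = 233.4; c'Δl = 59.39; W sinα = 116.9
Slice 5: Δl = 1.6/cos35.7° = 1.970 m; N'_5 = 94·cos35.7° = 76.3; c'Δl = 34.87; W sinα = 54.9
Slice 6: Δl = 2.3/cos44.4° = 3.219 m; N'_6 = 58·cos44.4° = 41.4; c'Δl = 56.98; W sinα = 40.6
Σc'Δl = 297.0 kN/m; ΣN' = 936.5 kN/m; ΣW sinα = 319.3 kN/m
Resisting = 297.0 + 936.5·tan20.2° = 297.0 + 344.6 = 641.5 kN/m
FS = 641.5 / 319.3 = 2.009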